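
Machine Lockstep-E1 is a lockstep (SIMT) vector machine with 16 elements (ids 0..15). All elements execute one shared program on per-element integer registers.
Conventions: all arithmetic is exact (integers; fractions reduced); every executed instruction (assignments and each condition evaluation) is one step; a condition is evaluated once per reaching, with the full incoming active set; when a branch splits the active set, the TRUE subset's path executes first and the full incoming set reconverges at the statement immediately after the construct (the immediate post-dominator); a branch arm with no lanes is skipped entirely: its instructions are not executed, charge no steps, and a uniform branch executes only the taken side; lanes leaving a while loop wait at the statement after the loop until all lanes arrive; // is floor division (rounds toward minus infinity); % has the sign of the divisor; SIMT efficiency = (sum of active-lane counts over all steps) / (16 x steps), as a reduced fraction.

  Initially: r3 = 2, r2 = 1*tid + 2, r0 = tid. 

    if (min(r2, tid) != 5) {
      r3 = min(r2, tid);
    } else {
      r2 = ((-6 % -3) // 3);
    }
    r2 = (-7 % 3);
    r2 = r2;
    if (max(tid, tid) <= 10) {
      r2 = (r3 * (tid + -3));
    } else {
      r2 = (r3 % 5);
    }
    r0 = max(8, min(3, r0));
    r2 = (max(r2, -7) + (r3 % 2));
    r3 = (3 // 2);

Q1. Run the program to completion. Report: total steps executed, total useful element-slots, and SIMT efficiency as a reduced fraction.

Answer: 11 steps, 144 useful, 9/11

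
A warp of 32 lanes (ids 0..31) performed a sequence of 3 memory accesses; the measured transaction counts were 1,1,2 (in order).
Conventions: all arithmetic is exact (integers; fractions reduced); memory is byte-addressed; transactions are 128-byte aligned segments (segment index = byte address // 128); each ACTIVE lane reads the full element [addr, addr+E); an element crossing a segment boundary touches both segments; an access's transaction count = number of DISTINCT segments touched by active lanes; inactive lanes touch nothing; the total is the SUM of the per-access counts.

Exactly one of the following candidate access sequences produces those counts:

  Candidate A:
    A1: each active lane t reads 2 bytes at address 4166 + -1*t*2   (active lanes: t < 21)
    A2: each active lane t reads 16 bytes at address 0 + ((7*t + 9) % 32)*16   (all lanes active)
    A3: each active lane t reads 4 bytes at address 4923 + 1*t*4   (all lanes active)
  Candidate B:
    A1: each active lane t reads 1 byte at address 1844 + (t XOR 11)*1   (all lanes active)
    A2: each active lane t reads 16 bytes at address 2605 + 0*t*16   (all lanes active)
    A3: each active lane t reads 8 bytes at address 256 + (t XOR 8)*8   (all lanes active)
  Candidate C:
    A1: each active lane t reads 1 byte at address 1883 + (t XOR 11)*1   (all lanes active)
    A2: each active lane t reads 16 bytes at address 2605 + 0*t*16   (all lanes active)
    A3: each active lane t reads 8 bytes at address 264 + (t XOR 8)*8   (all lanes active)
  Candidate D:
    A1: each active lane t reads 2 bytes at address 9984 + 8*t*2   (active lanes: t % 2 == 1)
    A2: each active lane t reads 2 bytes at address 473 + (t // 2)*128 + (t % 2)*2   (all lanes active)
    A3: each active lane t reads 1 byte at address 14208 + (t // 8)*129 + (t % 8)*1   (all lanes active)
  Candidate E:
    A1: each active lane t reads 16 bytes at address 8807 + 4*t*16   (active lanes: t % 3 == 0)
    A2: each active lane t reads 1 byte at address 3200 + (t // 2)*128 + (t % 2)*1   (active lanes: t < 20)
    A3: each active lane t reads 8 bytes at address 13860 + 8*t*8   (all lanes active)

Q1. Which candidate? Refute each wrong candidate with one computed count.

A: A2 gives 4 transactions, not 1
C: A3 gives 3 transactions, not 2
D: A1 gives 4 transactions, not 1
E: A1 gives 11 transactions, not 1
B: all counts match (1,1,2)

Answer: B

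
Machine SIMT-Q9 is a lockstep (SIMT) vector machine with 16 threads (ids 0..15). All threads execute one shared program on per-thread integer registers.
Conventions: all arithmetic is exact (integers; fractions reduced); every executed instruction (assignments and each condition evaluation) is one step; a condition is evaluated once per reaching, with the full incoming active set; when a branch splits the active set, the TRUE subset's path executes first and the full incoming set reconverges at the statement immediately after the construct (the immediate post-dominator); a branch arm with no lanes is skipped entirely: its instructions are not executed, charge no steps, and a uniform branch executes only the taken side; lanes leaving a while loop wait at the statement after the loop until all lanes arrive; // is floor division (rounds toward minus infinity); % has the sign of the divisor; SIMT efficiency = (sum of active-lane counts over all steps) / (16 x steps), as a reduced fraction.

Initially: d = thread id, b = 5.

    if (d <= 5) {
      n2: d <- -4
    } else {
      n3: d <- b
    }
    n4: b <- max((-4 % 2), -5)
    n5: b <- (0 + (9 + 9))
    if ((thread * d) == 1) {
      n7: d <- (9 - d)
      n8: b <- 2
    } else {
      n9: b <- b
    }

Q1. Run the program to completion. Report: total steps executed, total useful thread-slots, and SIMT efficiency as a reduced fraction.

Answer: 7 steps, 96 useful, 6/7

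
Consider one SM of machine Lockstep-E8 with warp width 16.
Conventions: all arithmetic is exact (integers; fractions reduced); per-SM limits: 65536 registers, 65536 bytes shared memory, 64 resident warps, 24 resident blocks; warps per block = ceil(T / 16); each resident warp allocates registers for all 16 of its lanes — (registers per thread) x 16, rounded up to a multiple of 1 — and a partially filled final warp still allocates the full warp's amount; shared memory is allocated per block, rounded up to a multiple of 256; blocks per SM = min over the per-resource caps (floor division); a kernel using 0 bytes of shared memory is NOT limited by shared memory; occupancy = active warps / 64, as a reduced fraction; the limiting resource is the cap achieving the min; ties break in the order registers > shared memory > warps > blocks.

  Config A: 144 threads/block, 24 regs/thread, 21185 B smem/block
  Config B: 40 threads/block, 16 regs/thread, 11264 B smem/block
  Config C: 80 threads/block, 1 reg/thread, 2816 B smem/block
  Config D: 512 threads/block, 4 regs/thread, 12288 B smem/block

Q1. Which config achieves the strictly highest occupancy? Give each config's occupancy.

occupancies: A 27/64, B 15/64, C 15/16, D 1

Answer: D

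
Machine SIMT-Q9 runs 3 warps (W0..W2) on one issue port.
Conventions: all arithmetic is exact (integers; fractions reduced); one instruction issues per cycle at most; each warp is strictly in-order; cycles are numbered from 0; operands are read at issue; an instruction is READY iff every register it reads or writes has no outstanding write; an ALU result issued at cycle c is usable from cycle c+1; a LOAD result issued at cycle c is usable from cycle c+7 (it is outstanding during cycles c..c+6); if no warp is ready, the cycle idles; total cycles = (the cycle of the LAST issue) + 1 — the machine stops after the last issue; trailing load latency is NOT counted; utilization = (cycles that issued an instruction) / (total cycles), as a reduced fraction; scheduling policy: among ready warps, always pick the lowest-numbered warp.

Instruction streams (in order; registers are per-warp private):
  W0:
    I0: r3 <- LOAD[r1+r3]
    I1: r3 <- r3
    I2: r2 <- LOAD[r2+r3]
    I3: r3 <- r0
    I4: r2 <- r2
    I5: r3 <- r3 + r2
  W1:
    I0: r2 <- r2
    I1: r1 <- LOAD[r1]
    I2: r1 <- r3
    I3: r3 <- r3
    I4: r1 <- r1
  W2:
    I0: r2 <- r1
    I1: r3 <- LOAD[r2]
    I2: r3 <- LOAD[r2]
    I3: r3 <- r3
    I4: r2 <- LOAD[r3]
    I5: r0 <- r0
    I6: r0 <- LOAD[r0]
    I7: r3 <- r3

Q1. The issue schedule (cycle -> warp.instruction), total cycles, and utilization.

cycle 0: W0.I0
cycle 1: W1.I0
cycle 2: W1.I1
cycle 3: W2.I0
cycle 4: W2.I1
cycle 5: idle
cycle 6: idle
cycle 7: W0.I1
cycle 8: W0.I2
cycle 9: W0.I3
cycle 10: W1.I2
cycle 11: W1.I3
cycle 12: W1.I4
cycle 13: W2.I2
cycle 14: idle
cycle 15: W0.I4
cycle 16: W0.I5
cycle 17: idle
cycle 18: idle
cycle 19: idle
cycle 20: W2.I3
cycle 21: W2.I4
cycle 22: W2.I5
cycle 23: W2.I6
cycle 24: W2.I7

Answer: 25 cycles, utilization 19/25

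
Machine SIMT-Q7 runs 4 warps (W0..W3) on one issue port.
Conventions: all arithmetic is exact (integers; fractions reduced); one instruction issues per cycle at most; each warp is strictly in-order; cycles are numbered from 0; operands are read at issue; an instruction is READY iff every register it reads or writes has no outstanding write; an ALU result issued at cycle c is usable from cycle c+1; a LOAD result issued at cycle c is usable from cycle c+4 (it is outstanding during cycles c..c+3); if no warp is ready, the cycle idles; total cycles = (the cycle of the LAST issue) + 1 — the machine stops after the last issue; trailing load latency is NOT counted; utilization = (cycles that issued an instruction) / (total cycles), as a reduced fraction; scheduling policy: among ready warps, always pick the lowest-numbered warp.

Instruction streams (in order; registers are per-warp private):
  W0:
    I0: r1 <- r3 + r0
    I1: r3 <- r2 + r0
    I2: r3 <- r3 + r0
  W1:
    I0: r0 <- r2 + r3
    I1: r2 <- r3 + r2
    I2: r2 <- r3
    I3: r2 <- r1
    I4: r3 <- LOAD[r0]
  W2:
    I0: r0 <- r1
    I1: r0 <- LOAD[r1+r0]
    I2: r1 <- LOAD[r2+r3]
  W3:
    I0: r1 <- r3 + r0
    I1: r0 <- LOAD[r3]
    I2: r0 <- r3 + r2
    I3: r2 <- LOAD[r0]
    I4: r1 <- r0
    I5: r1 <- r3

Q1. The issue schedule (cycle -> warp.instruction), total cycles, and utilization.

cycle 0: W0.I0
cycle 1: W0.I1
cycle 2: W0.I2
cycle 3: W1.I0
cycle 4: W1.I1
cycle 5: W1.I2
cycle 6: W1.I3
cycle 7: W1.I4
cycle 8: W2.I0
cycle 9: W2.I1
cycle 10: W2.I2
cycle 11: W3.I0
cycle 12: W3.I1
cycle 13: idle
cycle 14: idle
cycle 15: idle
cycle 16: W3.I2
cycle 17: W3.I3
cycle 18: W3.I4
cycle 19: W3.I5

Answer: 20 cycles, utilization 17/20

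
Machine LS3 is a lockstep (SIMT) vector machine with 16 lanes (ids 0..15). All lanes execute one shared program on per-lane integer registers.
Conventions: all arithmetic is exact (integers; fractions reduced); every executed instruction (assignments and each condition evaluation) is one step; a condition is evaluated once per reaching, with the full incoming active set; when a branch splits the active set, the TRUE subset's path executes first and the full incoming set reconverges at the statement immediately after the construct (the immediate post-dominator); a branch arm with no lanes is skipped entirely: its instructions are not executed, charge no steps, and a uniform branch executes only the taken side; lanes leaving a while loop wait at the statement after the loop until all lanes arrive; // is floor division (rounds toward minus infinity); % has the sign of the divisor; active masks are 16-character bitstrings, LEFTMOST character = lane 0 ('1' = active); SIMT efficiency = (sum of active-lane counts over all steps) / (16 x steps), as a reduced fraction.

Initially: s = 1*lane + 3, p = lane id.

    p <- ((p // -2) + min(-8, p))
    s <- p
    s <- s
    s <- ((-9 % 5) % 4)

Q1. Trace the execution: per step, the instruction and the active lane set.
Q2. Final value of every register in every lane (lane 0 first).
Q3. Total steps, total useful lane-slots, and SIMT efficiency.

step 0: p <- ((p // -2) + min(-8, p)) 1111111111111111
step 1: s <- p                       1111111111111111
step 2: s <- s                       1111111111111111
step 3: s <- ((-9 % 5) % 4)          1111111111111111

Answer: 4 steps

s: 1,1,1,1,1,1,1,1,1,1,1,1,1,1,1,1
p: -8,-9,-9,-10,-10,-11,-11,-12,-12,-13,-13,-14,-14,-15,-15,-16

steps = 4; useful = 64; efficiency = 64/64 = 1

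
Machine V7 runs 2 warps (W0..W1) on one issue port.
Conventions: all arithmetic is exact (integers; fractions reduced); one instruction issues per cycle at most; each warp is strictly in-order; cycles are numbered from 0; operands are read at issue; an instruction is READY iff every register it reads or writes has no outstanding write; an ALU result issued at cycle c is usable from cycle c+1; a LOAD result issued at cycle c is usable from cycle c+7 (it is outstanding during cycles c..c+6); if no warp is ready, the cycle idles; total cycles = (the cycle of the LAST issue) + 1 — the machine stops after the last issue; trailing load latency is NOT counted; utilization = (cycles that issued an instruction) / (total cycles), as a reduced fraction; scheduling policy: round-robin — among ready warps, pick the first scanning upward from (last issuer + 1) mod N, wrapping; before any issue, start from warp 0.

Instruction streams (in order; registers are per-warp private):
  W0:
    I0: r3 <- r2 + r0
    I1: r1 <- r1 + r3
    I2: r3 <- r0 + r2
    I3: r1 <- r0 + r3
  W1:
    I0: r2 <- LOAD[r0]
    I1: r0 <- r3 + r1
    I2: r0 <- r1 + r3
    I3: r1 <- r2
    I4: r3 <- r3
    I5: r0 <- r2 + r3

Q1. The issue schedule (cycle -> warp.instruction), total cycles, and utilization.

cycle 0: W0.I0
cycle 1: W1.I0
cycle 2: W0.I1
cycle 3: W1.I1
cycle 4: W0.I2
cycle 5: W1.I2
cycle 6: W0.I3
cycle 7: idle
cycle 8: W1.I3
cycle 9: W1.I4
cycle 10: W1.I5

Answer: 11 cycles, utilization 10/11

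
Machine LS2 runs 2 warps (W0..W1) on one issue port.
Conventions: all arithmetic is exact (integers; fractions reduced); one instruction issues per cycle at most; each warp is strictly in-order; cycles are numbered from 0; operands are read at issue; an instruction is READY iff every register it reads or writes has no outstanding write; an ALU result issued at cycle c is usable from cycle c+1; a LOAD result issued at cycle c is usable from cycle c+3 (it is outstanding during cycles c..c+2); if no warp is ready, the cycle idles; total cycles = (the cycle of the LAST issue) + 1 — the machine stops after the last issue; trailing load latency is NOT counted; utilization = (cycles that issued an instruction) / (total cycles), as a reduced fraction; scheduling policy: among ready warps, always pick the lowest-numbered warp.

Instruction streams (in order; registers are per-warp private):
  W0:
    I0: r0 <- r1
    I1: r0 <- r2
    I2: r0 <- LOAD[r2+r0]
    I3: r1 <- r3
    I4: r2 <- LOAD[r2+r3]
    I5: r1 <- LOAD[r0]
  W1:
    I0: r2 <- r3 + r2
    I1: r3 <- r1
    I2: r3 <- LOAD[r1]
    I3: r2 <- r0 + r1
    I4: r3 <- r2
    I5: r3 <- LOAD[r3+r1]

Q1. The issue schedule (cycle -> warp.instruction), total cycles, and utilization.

cycle 0: W0.I0
cycle 1: W0.I1
cycle 2: W0.I2
cycle 3: W0.I3
cycle 4: W0.I4
cycle 5: W0.I5
cycle 6: W1.I0
cycle 7: W1.I1
cycle 8: W1.I2
cycle 9: W1.I3
cycle 10: idle
cycle 11: W1.I4
cycle 12: W1.I5

Answer: 13 cycles, utilization 12/13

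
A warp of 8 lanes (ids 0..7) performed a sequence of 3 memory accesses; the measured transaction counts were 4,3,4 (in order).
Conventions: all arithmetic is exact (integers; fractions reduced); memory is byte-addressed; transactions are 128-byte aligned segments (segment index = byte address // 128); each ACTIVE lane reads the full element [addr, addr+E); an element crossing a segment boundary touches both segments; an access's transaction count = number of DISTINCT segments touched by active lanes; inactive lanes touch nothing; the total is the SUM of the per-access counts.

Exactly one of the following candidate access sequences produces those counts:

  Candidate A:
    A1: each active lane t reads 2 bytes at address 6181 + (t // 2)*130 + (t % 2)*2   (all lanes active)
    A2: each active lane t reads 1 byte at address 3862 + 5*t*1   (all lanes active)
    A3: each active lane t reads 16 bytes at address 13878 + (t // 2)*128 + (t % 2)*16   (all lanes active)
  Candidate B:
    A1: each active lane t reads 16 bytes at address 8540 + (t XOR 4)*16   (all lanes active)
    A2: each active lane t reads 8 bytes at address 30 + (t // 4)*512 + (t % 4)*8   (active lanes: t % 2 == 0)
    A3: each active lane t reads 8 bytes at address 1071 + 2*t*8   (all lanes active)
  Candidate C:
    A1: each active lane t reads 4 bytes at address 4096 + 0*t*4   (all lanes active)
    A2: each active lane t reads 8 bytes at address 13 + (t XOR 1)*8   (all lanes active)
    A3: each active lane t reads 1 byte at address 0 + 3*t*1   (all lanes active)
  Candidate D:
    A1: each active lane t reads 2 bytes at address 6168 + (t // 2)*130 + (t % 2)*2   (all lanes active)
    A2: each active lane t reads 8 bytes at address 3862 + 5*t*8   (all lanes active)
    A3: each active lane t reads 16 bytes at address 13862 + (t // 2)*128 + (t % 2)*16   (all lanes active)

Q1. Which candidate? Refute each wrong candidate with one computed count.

A: A2 gives 1 transaction, not 3
B: A1 gives 2 transactions, not 4
C: A1 gives 1 transaction, not 4
D: all counts match (4,3,4)

Answer: D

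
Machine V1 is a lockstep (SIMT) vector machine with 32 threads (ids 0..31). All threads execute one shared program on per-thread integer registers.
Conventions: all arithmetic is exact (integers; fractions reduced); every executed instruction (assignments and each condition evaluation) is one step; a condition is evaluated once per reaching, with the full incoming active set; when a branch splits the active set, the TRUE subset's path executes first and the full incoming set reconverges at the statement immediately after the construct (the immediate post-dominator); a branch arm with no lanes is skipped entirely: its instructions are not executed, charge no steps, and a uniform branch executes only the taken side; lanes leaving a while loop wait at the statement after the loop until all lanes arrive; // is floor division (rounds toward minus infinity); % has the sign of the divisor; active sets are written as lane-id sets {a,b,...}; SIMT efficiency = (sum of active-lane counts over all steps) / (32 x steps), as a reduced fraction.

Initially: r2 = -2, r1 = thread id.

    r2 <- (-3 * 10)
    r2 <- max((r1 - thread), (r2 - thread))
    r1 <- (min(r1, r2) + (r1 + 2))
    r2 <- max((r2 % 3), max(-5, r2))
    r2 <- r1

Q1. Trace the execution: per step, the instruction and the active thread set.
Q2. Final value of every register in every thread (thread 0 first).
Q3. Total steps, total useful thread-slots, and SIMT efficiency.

step 0: r2 <- (-3 * 10)              {0,1,2,3,4,5,6,7,8,9,10,11,12,13,14,15,16,17,18,19,20,21,22,23,24,25,26,27,28,29,30,31}
step 1: r2 <- max((r1 - thread), (r2 - thread)) {0,1,2,3,4,5,6,7,8,9,10,11,12,13,14,15,16,17,18,19,20,21,22,23,24,25,26,27,28,29,30,31}
step 2: r1 <- (min(r1, r2) + (r1 + 2)) {0,1,2,3,4,5,6,7,8,9,10,11,12,13,14,15,16,17,18,19,20,21,22,23,24,25,26,27,28,29,30,31}
step 3: r2 <- max((r2 % 3), max(-5, r2)) {0,1,2,3,4,5,6,7,8,9,10,11,12,13,14,15,16,17,18,19,20,21,22,23,24,25,26,27,28,29,30,31}
step 4: r2 <- r1                     {0,1,2,3,4,5,6,7,8,9,10,11,12,13,14,15,16,17,18,19,20,21,22,23,24,25,26,27,28,29,30,31}

Answer: 5 steps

r2: 2,3,4,5,6,7,8,9,10,11,12,13,14,15,16,17,18,19,20,21,22,23,24,25,26,27,28,29,30,31,32,33
r1: 2,3,4,5,6,7,8,9,10,11,12,13,14,15,16,17,18,19,20,21,22,23,24,25,26,27,28,29,30,31,32,33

steps = 5; useful = 160; efficiency = 160/160 = 1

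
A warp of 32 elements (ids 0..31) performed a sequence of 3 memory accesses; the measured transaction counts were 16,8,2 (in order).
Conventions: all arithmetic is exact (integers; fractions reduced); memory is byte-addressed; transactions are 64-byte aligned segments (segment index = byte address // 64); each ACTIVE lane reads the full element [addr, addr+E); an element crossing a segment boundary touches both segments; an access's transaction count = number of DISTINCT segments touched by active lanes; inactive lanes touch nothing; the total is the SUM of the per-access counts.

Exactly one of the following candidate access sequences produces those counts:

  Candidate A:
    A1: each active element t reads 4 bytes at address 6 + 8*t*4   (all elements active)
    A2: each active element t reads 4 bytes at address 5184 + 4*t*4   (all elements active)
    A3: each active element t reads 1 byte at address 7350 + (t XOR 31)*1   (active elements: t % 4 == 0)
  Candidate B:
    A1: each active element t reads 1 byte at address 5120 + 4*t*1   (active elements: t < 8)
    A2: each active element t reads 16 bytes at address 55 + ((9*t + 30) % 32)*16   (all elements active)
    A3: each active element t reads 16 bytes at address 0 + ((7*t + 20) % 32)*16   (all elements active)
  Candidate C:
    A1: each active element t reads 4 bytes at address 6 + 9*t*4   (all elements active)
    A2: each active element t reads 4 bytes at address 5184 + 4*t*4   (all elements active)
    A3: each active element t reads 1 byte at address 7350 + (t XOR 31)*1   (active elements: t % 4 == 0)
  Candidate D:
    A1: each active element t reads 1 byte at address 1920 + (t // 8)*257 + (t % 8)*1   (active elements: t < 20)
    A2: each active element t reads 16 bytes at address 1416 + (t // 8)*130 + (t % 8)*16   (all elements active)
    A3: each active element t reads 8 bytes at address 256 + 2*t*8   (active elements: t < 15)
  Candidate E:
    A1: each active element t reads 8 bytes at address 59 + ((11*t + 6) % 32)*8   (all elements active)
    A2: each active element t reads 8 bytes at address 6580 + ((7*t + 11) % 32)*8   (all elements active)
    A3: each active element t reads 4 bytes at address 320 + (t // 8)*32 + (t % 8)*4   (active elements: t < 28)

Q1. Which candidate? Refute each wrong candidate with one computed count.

B: A1 gives 1 transaction, not 16
C: A1 gives 18 transactions, not 16
D: A1 gives 3 transactions, not 16
E: A1 gives 5 transactions, not 16
A: all counts match (16,8,2)

Answer: A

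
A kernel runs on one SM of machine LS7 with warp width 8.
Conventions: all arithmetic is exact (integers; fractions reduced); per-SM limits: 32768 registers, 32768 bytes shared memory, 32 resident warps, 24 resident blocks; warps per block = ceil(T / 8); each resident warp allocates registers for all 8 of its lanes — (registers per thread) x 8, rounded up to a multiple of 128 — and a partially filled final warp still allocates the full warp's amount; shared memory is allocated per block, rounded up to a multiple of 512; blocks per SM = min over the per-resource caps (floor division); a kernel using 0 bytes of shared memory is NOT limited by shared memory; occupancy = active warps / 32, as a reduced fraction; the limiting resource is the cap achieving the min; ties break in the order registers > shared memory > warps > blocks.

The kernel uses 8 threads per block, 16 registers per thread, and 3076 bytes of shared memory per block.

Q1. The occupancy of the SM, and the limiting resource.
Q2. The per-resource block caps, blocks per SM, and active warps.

Answer: occupancy 9/32, limited by shared memory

registers: 256 blocks
shared memory: 9 blocks
warps: 32 blocks
blocks: 24 blocks

Answer: 9 blocks, 9 active warps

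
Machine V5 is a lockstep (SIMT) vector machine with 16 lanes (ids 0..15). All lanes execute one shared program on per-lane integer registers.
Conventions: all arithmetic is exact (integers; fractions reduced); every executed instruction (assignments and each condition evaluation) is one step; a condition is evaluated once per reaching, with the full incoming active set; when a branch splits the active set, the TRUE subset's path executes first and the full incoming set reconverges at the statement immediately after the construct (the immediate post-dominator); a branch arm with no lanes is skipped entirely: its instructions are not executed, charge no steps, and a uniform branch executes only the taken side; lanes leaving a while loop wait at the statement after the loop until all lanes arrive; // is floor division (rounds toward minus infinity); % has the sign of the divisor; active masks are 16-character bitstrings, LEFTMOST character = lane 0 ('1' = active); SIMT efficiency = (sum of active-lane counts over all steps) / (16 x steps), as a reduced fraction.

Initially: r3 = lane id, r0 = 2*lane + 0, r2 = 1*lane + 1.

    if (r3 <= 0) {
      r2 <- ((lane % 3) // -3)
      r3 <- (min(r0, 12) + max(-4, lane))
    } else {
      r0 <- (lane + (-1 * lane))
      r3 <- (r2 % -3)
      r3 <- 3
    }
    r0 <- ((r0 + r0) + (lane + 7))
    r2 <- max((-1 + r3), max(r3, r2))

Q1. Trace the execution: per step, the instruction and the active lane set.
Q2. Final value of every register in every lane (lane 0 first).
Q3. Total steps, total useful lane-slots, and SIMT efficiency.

step 0: eval (r3 <= 0)               1111111111111111
step 1: r2 <- ((lane % 3) // -3)     1000000000000000
step 2: r3 <- (min(r0, 12) + max(-4, lane)) 1000000000000000
step 3: r0 <- (lane + (-1 * lane))   0111111111111111
step 4: r3 <- (r2 % -3)              0111111111111111
step 5: r3 <- 3                      0111111111111111
step 6: r0 <- ((r0 + r0) + (lane + 7)) 1111111111111111
step 7: r2 <- max((-1 + r3), max(r3, r2)) 1111111111111111

Answer: 8 steps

r3: 0,3,3,3,3,3,3,3,3,3,3,3,3,3,3,3
r0: 7,8,9,10,11,12,13,14,15,16,17,18,19,20,21,22
r2: 0,3,3,4,5,6,7,8,9,10,11,12,13,14,15,16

steps = 8; useful = 95; efficiency = 95/128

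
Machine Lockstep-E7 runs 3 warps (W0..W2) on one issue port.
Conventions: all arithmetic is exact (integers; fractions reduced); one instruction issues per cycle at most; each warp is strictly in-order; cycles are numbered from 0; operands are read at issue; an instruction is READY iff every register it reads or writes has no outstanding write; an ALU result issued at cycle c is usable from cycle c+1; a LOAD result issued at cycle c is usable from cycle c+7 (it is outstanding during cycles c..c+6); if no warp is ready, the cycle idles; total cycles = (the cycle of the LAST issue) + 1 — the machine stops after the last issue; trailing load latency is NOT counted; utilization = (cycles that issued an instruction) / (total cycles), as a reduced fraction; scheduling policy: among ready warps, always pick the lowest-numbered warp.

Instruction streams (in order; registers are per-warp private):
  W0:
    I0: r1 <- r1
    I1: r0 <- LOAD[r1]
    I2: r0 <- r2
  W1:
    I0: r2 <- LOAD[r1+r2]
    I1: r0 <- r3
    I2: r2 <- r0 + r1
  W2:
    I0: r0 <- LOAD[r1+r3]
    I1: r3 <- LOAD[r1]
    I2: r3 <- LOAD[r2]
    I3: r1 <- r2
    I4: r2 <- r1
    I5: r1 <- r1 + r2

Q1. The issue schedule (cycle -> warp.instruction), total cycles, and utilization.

cycle 0: W0.I0
cycle 1: W0.I1
cycle 2: W1.I0
cycle 3: W1.I1
cycle 4: W2.I0
cycle 5: W2.I1
cycle 6: idle
cycle 7: idle
cycle 8: W0.I2
cycle 9: W1.I2
cycle 10: idle
cycle 11: idle
cycle 12: W2.I2
cycle 13: W2.I3
cycle 14: W2.I4
cycle 15: W2.I5

Answer: 16 cycles, utilization 3/4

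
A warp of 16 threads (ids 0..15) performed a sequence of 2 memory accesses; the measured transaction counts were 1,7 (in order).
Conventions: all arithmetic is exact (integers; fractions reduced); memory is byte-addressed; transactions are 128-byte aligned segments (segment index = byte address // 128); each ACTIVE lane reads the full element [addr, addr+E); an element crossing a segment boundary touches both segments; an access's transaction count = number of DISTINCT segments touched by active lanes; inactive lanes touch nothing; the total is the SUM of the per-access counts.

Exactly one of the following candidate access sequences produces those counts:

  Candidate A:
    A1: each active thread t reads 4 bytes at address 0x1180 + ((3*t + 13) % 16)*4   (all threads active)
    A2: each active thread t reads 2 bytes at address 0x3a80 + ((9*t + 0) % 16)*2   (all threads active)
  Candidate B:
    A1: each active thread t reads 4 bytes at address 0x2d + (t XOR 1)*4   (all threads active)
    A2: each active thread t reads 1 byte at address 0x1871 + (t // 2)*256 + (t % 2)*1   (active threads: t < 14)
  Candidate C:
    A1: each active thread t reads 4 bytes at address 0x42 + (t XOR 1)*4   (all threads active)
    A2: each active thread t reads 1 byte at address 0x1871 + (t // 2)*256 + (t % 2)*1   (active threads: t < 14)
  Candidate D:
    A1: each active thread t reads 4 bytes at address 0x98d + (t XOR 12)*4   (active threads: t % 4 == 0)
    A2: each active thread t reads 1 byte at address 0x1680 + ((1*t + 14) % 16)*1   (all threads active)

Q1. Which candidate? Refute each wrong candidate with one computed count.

A: A2 gives 1 transaction, not 7
C: A1 gives 2 transactions, not 1
D: A2 gives 1 transaction, not 7
B: all counts match (1,7)

Answer: B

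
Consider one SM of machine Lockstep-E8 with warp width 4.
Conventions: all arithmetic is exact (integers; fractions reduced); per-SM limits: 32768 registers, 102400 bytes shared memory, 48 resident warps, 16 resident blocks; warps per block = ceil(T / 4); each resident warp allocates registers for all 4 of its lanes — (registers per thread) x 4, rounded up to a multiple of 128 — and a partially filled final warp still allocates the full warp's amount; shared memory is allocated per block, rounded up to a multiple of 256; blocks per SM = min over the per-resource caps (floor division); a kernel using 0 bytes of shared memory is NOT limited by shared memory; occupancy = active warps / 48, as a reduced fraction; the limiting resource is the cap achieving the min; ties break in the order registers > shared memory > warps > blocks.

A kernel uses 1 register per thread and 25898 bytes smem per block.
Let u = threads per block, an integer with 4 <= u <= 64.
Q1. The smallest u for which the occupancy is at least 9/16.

Answer: u = 33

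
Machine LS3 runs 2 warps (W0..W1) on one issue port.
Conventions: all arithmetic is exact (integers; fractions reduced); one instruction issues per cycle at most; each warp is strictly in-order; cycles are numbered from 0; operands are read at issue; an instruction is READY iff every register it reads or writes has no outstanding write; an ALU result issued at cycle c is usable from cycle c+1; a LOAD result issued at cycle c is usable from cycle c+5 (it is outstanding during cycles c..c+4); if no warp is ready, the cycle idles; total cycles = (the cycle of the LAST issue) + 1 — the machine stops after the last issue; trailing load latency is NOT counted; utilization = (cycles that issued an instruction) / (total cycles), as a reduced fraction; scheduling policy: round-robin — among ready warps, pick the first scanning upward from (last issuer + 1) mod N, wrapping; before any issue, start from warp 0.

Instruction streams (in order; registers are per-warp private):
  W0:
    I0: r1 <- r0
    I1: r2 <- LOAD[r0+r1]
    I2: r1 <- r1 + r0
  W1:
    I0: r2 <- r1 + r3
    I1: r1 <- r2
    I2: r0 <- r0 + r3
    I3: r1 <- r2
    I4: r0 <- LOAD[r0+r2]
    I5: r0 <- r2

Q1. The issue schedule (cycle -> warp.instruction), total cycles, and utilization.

cycle 0: W0.I0
cycle 1: W1.I0
cycle 2: W0.I1
cycle 3: W1.I1
cycle 4: W0.I2
cycle 5: W1.I2
cycle 6: W1.I3
cycle 7: W1.I4
cycle 8: idle
cycle 9: idle
cycle 10: idle
cycle 11: idle
cycle 12: W1.I5

Answer: 13 cycles, utilization 9/13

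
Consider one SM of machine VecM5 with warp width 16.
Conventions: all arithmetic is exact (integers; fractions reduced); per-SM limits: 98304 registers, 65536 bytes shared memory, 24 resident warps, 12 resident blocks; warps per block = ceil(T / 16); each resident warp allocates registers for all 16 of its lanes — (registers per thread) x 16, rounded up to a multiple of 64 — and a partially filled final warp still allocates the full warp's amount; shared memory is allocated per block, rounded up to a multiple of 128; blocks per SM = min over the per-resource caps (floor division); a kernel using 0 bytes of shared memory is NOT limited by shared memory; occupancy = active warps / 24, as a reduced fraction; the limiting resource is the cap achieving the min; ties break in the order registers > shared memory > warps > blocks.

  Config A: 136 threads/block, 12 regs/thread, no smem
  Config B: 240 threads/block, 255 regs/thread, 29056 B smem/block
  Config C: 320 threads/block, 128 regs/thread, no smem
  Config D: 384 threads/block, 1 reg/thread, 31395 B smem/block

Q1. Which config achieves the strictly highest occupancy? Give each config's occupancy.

occupancies: A 3/4, B 5/8, C 5/6, D 1

Answer: D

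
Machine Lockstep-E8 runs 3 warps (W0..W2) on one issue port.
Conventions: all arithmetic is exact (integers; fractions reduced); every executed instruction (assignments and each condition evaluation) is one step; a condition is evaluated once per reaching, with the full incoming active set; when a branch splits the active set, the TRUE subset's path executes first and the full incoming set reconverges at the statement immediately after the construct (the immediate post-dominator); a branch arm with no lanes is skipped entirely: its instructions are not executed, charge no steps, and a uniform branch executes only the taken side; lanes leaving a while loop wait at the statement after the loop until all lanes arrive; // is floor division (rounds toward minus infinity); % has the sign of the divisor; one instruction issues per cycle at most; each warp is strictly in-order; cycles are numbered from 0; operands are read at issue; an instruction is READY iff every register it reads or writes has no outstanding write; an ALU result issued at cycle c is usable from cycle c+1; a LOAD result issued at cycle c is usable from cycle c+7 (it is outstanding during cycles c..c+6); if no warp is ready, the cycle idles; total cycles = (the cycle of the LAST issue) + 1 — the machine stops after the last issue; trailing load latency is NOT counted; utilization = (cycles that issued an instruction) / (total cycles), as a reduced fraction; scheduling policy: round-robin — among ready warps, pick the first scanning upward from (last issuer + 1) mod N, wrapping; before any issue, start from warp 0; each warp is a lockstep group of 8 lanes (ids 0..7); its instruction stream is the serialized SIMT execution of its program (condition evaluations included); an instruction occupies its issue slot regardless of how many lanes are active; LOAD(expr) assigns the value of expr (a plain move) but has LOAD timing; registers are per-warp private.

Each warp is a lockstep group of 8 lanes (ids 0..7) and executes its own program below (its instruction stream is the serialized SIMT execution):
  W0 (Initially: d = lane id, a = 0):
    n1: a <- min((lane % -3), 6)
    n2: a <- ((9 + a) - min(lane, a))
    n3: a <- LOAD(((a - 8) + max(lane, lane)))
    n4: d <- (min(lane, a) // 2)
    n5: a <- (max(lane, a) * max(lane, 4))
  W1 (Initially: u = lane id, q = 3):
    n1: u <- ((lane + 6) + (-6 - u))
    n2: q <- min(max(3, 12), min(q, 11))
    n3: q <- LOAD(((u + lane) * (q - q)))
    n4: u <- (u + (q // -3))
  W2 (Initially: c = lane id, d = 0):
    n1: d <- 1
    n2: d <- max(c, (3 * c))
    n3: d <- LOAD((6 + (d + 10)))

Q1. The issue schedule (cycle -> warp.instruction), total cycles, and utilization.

cycle 0: W0.I0
cycle 1: W1.I0
cycle 2: W2.I0
cycle 3: W0.I1
cycle 4: W1.I1
cycle 5: W2.I1
cycle 6: W0.I2
cycle 7: W1.I2
cycle 8: W2.I2
cycle 9: idle
cycle 10: idle
cycle 11: idle
cycle 12: idle
cycle 13: W0.I3
cycle 14: W1.I3
cycle 15: W0.I4

Answer: 16 cycles, utilization 3/4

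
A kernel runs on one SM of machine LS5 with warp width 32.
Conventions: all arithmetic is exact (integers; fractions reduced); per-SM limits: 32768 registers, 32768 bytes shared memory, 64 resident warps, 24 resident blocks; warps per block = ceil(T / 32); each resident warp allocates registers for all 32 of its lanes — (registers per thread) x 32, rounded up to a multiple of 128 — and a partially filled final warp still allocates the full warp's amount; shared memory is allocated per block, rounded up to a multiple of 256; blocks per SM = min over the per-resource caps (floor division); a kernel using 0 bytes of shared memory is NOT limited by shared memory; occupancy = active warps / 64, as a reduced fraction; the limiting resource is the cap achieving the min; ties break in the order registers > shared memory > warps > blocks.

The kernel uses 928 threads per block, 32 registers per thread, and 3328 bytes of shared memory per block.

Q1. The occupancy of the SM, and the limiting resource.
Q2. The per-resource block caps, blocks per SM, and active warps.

Answer: occupancy 29/64, limited by registers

registers: 1 block
shared memory: 9 blocks
warps: 2 blocks
blocks: 24 blocks

Answer: 1 block, 29 active warps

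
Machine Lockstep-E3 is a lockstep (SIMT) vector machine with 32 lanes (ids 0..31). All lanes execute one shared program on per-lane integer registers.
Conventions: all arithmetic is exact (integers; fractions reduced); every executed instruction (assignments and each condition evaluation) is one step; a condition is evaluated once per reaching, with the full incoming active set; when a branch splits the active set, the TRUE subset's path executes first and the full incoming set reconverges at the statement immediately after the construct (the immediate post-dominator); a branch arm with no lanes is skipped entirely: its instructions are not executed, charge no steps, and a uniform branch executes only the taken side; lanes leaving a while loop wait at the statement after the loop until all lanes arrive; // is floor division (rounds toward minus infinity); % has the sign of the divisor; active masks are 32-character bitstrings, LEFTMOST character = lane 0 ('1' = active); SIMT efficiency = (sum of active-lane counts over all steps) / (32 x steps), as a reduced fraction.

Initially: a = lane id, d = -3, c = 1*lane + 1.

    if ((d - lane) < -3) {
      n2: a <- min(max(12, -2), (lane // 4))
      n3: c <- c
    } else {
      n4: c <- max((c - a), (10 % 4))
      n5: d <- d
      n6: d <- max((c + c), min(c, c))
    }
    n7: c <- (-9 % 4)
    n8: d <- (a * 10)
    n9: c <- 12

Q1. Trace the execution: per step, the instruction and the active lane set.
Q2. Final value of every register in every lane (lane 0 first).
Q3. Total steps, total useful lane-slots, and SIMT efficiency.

step 0: eval ((d - lane) < -3)       11111111111111111111111111111111
step 1: a <- min(max(12, -2), (lane // 4)) 01111111111111111111111111111111
step 2: c <- c                       01111111111111111111111111111111
step 3: c <- max((c - a), (10 % 4))  10000000000000000000000000000000
step 4: d <- d                       10000000000000000000000000000000
step 5: d <- max((c + c), min(c, c)) 10000000000000000000000000000000
step 6: c <- (-9 % 4)                11111111111111111111111111111111
step 7: d <- (a * 10)                11111111111111111111111111111111
step 8: c <- 12                      11111111111111111111111111111111

Answer: 9 steps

a: 0,0,0,0,1,1,1,1,2,2,2,2,3,3,3,3,4,4,4,4,5,5,5,5,6,6,6,6,7,7,7,7
d: 0,0,0,0,10,10,10,10,20,20,20,20,30,30,30,30,40,40,40,40,50,50,50,50,60,60,60,60,70,70,70,70
c: 12,12,12,12,12,12,12,12,12,12,12,12,12,12,12,12,12,12,12,12,12,12,12,12,12,12,12,12,12,12,12,12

steps = 9; useful = 193; efficiency = 193/288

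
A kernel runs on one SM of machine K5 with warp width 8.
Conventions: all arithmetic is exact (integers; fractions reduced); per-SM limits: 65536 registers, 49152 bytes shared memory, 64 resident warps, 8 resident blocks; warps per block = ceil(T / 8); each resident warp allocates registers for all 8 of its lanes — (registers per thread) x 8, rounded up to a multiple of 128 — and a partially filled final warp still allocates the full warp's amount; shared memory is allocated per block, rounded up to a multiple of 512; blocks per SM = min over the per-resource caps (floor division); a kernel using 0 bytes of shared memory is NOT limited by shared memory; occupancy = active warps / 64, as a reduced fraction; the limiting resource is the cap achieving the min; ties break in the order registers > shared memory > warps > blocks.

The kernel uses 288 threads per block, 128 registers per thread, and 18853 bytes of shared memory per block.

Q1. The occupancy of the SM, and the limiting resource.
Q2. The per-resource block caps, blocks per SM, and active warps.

Answer: occupancy 9/16, limited by registers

registers: 1 block
shared memory: 2 blocks
warps: 1 block
blocks: 8 blocks

Answer: 1 block, 36 active warps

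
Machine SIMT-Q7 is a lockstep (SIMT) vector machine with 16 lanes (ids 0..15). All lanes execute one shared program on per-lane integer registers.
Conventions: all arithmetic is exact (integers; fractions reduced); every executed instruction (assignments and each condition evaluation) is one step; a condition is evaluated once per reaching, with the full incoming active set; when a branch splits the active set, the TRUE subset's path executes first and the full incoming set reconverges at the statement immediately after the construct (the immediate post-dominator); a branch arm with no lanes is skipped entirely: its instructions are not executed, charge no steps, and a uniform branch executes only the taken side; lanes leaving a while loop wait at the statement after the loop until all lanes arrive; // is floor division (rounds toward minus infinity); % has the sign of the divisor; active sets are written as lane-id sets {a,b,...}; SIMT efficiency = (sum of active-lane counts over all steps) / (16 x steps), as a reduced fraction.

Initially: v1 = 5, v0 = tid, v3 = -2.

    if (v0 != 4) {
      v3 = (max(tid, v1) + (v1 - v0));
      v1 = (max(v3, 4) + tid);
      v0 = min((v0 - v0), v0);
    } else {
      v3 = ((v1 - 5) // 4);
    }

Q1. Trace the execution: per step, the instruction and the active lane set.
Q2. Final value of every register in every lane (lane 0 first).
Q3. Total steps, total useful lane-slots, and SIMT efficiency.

step 0: eval (v0 != 4)               {0,1,2,3,4,5,6,7,8,9,10,11,12,13,14,15}
step 1: v3 <- (max(tid, v1) + (v1 - v0)) {0,1,2,3,5,6,7,8,9,10,11,12,13,14,15}
step 2: v1 <- (max(v3, 4) + tid)     {0,1,2,3,5,6,7,8,9,10,11,12,13,14,15}
step 3: v0 <- min((v0 - v0), v0)     {0,1,2,3,5,6,7,8,9,10,11,12,13,14,15}
step 4: v3 <- ((v1 - 5) // 4)        {4}

Answer: 5 steps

v1: 10,10,10,10,5,10,11,12,13,14,15,16,17,18,19,20
v0: 0,0,0,0,4,0,0,0,0,0,0,0,0,0,0,0
v3: 10,9,8,7,0,5,5,5,5,5,5,5,5,5,5,5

steps = 5; useful = 62; efficiency = 62/80 = 31/40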